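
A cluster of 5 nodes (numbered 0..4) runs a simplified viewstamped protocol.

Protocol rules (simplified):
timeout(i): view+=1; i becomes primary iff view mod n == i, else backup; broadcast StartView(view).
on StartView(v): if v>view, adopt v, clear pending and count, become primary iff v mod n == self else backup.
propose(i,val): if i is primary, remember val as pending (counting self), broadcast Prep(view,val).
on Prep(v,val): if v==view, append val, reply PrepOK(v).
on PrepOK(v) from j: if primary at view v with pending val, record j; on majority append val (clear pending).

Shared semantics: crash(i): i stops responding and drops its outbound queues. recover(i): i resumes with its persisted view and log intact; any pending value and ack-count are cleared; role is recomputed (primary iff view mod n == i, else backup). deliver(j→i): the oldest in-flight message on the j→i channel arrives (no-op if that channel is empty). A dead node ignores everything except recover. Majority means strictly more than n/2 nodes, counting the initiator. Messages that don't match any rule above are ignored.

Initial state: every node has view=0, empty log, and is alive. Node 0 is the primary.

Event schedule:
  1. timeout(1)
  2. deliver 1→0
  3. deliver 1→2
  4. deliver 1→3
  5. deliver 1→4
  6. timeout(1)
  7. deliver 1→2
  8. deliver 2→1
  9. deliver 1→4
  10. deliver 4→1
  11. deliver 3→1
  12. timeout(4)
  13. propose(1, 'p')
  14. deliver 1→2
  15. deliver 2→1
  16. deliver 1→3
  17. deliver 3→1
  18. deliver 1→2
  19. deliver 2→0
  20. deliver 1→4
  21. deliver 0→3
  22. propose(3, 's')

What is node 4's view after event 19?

3

step 1 timeout(1): 1={prim,v=1,log=-}
step 2 deliver 1→0: 0={back,v=1,log=-}
step 3 deliver 1→2: 2={back,v=1,log=-}
step 4 deliver 1→3: 3={back,v=1,log=-}
step 5 deliver 1→4: 4={back,v=1,log=-}
step 6 timeout(1): 1={back,v=2,log=-}
step 7 deliver 1→2: 2={prim,v=2,log=-}
step 8 deliver 2→1: —
step 9 deliver 1→4: 4={back,v=2,log=-}
step 10 deliver 4→1: —
step 11 deliver 3→1: —
step 12 timeout(4): 4={back,v=3,log=-}
step 13 propose(1,'p'): —
step 14 deliver 1→2: —
step 15 deliver 2→1: —
step 16 deliver 1→3: 3={back,v=2,log=-}
step 17 deliver 3→1: —
step 18 deliver 1→2: —
step 19 deliver 2→0: —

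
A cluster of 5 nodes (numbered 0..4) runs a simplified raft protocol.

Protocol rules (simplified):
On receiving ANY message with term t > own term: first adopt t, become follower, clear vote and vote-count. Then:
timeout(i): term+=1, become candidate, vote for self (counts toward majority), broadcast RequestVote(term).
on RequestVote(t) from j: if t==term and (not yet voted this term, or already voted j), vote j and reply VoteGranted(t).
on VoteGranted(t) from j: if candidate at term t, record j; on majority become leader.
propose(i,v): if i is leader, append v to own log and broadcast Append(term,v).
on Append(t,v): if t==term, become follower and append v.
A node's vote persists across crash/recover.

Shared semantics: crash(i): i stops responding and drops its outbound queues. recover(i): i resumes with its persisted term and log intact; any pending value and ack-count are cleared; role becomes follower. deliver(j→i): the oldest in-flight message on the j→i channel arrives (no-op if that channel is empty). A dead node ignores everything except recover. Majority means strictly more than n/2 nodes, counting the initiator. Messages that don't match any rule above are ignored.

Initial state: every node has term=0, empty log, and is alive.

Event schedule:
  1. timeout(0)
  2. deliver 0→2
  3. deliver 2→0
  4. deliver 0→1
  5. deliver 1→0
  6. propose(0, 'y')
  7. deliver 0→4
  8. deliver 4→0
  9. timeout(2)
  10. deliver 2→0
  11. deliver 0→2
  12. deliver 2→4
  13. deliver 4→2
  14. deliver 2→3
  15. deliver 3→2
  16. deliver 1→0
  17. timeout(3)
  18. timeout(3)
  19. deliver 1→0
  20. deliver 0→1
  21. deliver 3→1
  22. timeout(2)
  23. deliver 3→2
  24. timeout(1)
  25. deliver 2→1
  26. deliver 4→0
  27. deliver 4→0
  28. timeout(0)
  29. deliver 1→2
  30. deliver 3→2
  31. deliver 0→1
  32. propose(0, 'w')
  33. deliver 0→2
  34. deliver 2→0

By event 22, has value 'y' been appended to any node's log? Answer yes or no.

yes

e1 timeout(0): 0[cand,t=1,-]
e2 deliver 0→2: 2[foll,t=1,-]
e3 deliver 2→0: ·
e4 deliver 0→1: 1[foll,t=1,-]
e5 deliver 1→0: 0[lead,t=1,-]
e6 propose(0,'y'): 0[lead,t=1,y]
e7 deliver 0→4: 4[foll,t=1,-]
e8 deliver 4→0: ·
e9 timeout(2): 2[cand,t=2,-]
e10 deliver 2→0: 0[foll,t=2,y]
e11 deliver 0→2: ·
e12 deliver 2→4: 4[foll,t=2,-]
e13 deliver 4→2: ·
e14 deliver 2→3: 3[foll,t=2,-]
e15 deliver 3→2: 2[lead,t=2,-]
e16 deliver 1→0: ·
e17 timeout(3): 3[cand,t=3,-]
e18 timeout(3): 3[cand,t=4,-]
e19 deliver 1→0: ·
e20 deliver 0→1: 1[foll,t=1,y]
e21 deliver 3→1: 1[foll,t=3,y]
e22 timeout(2): 2[cand,t=3,-]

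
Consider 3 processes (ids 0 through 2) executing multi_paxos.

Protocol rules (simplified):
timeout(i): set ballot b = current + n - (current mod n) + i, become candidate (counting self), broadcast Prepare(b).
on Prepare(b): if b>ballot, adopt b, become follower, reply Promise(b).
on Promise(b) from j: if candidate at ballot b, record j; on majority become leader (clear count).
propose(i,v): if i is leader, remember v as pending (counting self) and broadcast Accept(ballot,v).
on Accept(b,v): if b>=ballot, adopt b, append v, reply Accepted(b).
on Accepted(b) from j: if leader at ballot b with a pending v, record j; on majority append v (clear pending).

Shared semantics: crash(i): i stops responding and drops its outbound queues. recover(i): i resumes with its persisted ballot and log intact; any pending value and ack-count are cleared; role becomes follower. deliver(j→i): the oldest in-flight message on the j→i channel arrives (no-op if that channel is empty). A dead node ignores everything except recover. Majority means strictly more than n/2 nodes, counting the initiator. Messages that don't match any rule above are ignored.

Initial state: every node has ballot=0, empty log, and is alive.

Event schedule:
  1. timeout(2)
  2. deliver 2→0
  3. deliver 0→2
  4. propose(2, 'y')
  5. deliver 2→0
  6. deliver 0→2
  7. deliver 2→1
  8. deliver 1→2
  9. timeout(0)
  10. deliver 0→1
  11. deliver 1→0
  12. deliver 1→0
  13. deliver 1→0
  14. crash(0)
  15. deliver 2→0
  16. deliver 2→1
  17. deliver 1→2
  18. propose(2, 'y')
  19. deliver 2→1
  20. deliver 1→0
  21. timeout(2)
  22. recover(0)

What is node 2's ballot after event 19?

5

1. timeout(2):  <2:cand b5 ->
2. deliver 2→0:  <0:foll b5 ->
3. deliver 0→2:  <2:lead b5 ->
4. propose(2,'y'):  nop
5. deliver 2→0:  <0:foll b5 y>
6. deliver 0→2:  <2:lead b5 y>
7. deliver 2→1:  <1:foll b5 ->
8. deliver 1→2:  nop
9. timeout(0):  <0:cand b6 y>
10. deliver 0→1:  <1:foll b6 ->
11. deliver 1→0:  <0:lead b6 y>
12. deliver 1→0:  nop
13. deliver 1→0:  nop
14. crash(0):  <0:✗lead b6 y>
15. deliver 2→0:  nop
16. deliver 2→1:  nop
17. deliver 1→2:  nop
18. propose(2,'y'):  nop
19. deliver 2→1:  nop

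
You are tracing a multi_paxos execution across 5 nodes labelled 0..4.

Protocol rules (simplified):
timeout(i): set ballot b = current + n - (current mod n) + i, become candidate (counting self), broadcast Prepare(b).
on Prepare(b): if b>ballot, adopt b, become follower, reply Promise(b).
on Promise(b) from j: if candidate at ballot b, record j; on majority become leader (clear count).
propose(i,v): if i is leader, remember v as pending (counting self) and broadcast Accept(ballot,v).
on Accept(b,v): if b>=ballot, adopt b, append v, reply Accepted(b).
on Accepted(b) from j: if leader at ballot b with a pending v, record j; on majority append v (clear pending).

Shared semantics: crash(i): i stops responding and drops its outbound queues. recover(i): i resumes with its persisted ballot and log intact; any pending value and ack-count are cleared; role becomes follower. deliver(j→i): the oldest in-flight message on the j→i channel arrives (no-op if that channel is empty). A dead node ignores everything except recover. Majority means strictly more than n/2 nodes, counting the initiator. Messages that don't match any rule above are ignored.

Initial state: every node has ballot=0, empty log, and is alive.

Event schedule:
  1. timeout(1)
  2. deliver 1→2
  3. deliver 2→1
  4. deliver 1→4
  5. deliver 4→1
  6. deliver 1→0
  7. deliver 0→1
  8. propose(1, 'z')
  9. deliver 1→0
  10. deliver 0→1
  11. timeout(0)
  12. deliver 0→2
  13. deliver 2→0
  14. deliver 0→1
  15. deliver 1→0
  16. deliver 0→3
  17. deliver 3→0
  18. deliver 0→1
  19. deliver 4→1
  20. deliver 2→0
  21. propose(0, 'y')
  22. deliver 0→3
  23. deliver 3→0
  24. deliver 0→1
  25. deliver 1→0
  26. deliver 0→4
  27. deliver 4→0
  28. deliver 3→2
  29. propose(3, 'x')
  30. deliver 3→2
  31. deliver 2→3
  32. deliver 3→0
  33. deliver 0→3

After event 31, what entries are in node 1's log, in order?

y

[1] timeout(1) → N1(cand b6 [-])
[2] deliver 1→2 → N2(foll b6 [-])
[3] deliver 2→1 → ∅
[4] deliver 1→4 → N4(foll b6 [-])
[5] deliver 4→1 → N1(lead b6 [-])
[6] deliver 1→0 → N0(foll b6 [-])
[7] deliver 0→1 → ∅
[8] propose(1,'z') → ∅
[9] deliver 1→0 → N0(foll b6 [z])
[10] deliver 0→1 → ∅
[11] timeout(0) → N0(cand b10 [z])
[12] deliver 0→2 → N2(foll b10 [-])
[13] deliver 2→0 → ∅
[14] deliver 0→1 → N1(foll b10 [-])
[15] deliver 1→0 → N0(lead b10 [z])
[16] deliver 0→3 → N3(foll b10 [-])
[17] deliver 3→0 → ∅
[18] deliver 0→1 → ∅
[19] deliver 4→1 → ∅
[20] deliver 2→0 → ∅
[21] propose(0,'y') → ∅
[22] deliver 0→3 → N3(foll b10 [y])
[23] deliver 3→0 → ∅
[24] deliver 0→1 → N1(foll b10 [y])
[25] deliver 1→0 → N0(lead b10 [z,y])
[26] deliver 0→4 → N4(foll b10 [-])
[27] deliver 4→0 → ∅
[28] deliver 3→2 → ∅
[29] propose(3,'x') → ∅
[30] deliver 3→2 → ∅
[31] deliver 2→3 → ∅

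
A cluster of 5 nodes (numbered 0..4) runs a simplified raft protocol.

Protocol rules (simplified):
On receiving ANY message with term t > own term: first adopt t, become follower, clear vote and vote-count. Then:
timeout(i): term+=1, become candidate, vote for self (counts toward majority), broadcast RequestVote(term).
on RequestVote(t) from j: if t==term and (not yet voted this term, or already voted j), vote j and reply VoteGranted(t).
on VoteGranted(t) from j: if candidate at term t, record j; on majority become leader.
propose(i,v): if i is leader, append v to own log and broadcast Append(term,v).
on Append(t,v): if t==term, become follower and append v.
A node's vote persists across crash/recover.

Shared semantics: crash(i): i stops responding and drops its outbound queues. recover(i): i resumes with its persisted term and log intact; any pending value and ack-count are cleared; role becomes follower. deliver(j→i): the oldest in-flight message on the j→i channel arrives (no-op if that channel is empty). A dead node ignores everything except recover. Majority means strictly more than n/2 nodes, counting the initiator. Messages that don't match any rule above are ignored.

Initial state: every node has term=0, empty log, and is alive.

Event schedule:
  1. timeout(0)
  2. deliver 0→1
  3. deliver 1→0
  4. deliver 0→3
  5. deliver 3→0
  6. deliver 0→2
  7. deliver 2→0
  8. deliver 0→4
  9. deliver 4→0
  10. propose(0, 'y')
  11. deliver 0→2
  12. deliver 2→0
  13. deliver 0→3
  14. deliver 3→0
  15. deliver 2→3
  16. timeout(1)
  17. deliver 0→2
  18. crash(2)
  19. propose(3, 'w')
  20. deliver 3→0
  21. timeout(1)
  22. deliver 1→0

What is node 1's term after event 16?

2

1. timeout(0):  <0:cand t1 ->
2. deliver 0→1:  <1:foll t1 ->
3. deliver 1→0:  nop
4. deliver 0→3:  <3:foll t1 ->
5. deliver 3→0:  <0:lead t1 ->
6. deliver 0→2:  <2:foll t1 ->
7. deliver 2→0:  nop
8. deliver 0→4:  <4:foll t1 ->
9. deliver 4→0:  nop
10. propose(0,'y'):  <0:lead t1 y>
11. deliver 0→2:  <2:foll t1 y>
12. deliver 2→0:  nop
13. deliver 0→3:  <3:foll t1 y>
14. deliver 3→0:  nop
15. deliver 2→3:  nop
16. timeout(1):  <1:cand t2 ->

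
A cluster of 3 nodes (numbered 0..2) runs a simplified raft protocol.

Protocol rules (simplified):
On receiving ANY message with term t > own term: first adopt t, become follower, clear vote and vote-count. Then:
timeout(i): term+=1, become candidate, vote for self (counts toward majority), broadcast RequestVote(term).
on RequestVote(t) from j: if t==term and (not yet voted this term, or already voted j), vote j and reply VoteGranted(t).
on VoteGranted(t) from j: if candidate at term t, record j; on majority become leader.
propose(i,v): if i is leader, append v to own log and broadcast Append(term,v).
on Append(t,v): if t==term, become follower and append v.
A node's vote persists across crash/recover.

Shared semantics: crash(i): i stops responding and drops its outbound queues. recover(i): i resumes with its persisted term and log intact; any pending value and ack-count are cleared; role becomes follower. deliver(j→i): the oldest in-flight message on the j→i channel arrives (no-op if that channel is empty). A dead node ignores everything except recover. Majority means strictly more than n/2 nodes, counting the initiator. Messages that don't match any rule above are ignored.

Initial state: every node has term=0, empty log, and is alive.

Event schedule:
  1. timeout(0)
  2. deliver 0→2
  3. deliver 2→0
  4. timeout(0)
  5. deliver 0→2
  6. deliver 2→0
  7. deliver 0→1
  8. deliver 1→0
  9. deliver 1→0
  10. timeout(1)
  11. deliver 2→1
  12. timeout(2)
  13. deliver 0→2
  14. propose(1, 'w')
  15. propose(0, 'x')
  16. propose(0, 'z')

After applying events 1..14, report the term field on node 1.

2

step 1 timeout(0): 0={cand,t=1,log=-}
step 2 deliver 0→2: 2={foll,t=1,log=-}
step 3 deliver 2→0: 0={lead,t=1,log=-}
step 4 timeout(0): 0={cand,t=2,log=-}
step 5 deliver 0→2: 2={foll,t=2,log=-}
step 6 deliver 2→0: 0={lead,t=2,log=-}
step 7 deliver 0→1: 1={foll,t=1,log=-}
step 8 deliver 1→0: —
step 9 deliver 1→0: —
step 10 timeout(1): 1={cand,t=2,log=-}
step 11 deliver 2→1: —
step 12 timeout(2): 2={cand,t=3,log=-}
step 13 deliver 0→2: —
step 14 propose(1,'w'): —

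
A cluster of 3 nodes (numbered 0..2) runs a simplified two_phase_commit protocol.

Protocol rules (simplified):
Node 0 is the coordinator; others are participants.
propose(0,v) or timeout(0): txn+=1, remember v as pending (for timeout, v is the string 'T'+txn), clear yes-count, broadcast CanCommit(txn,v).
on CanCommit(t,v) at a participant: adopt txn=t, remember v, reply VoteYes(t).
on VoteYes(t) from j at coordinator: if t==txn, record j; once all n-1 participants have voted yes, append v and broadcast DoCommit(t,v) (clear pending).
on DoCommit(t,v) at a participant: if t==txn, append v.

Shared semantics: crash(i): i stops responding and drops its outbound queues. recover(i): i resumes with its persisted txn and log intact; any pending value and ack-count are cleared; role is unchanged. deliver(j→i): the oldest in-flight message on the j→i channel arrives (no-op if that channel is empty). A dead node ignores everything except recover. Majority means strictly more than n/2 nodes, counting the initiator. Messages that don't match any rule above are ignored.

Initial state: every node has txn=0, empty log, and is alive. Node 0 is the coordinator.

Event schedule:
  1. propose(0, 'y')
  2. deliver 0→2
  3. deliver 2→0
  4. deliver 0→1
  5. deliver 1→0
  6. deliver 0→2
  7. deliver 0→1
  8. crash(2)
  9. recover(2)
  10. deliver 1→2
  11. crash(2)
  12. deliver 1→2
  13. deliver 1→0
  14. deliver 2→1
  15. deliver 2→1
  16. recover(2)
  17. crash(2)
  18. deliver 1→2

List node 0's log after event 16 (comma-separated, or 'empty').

after 1 — propose(0,'y'): n0:coor/t1/[-]
after 2 — deliver 0→2: n2:part/t1/[-]
after 3 — deliver 2→0: ·
after 4 — deliver 0→1: n1:part/t1/[-]
after 5 — deliver 1→0: n0:coor/t1/[y]
after 6 — deliver 0→2: n2:part/t1/[y]
after 7 — deliver 0→1: n1:part/t1/[y]
after 8 — crash(2): n2:✗part/t1/[y]
after 9 — recover(2): n2:part/t1/[y]
after 10 — deliver 1→2: ·
after 11 — crash(2): n2:✗part/t1/[y]
after 12 — deliver 1→2: ·
after 13 — deliver 1→0: ·
after 14 — deliver 2→1: ·
after 15 — deliver 2→1: ·
after 16 — recover(2): n2:part/t1/[y]

y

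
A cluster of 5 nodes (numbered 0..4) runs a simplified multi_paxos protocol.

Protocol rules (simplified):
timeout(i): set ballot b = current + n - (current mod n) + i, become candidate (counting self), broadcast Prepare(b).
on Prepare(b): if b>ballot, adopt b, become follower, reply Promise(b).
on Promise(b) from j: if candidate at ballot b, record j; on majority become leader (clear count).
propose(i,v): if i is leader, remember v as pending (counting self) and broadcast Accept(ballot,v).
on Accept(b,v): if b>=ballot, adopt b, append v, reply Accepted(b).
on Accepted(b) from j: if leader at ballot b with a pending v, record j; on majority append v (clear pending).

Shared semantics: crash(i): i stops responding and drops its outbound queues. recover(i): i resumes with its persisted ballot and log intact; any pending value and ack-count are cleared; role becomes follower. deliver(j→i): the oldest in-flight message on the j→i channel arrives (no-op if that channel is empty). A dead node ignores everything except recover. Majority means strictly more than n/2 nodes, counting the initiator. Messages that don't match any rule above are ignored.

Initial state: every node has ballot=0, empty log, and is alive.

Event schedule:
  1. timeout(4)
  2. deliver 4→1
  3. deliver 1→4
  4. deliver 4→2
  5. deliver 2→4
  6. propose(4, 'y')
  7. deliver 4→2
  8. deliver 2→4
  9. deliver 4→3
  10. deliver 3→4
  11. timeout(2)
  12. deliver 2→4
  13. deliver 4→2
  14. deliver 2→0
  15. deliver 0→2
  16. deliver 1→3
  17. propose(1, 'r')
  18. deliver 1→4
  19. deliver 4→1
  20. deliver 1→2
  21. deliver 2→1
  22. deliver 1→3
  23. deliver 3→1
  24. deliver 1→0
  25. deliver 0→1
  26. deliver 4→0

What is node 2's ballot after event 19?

12

[1] timeout(4) → N4(cand b9 [-])
[2] deliver 4→1 → N1(foll b9 [-])
[3] deliver 1→4 → ∅
[4] deliver 4→2 → N2(foll b9 [-])
[5] deliver 2→4 → N4(lead b9 [-])
[6] propose(4,'y') → ∅
[7] deliver 4→2 → N2(foll b9 [y])
[8] deliver 2→4 → ∅
[9] deliver 4→3 → N3(foll b9 [-])
[10] deliver 3→4 → ∅
[11] timeout(2) → N2(cand b12 [y])
[12] deliver 2→4 → N4(foll b12 [-])
[13] deliver 4→2 → ∅
[14] deliver 2→0 → N0(foll b12 [-])
[15] deliver 0→2 → N2(lead b12 [y])
[16] deliver 1→3 → ∅
[17] propose(1,'r') → ∅
[18] deliver 1→4 → ∅
[19] deliver 4→1 → N1(foll b9 [y])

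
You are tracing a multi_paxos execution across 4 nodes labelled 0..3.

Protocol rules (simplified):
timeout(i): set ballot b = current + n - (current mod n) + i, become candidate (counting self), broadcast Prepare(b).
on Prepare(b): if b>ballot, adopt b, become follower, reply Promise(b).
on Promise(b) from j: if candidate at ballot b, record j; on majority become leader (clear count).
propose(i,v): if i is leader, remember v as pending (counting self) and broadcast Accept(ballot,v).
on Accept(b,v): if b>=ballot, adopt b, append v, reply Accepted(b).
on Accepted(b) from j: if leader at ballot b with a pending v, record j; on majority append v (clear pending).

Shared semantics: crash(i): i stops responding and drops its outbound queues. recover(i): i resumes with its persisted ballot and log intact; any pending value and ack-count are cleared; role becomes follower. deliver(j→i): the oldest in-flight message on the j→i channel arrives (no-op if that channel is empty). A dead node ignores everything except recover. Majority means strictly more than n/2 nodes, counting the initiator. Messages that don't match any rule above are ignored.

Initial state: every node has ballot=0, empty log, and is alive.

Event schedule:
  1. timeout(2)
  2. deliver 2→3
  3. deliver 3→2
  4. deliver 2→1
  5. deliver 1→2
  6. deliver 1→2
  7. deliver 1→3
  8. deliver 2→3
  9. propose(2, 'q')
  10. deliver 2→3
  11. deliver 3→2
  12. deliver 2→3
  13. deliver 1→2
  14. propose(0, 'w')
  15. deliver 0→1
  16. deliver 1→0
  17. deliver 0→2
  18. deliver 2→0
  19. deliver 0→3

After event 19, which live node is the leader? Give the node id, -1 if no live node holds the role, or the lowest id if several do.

2

after 1 — timeout(2): n2:cand/b6/[-]
after 2 — deliver 2→3: n3:foll/b6/[-]
after 3 — deliver 3→2: ·
after 4 — deliver 2→1: n1:foll/b6/[-]
after 5 — deliver 1→2: n2:lead/b6/[-]
after 6 — deliver 1→2: ·
after 7 — deliver 1→3: ·
after 8 — deliver 2→3: ·
after 9 — propose(2,'q'): ·
after 10 — deliver 2→3: n3:foll/b6/[q]
after 11 — deliver 3→2: ·
after 12 — deliver 2→3: ·
after 13 — deliver 1→2: ·
after 14 — propose(0,'w'): ·
after 15 — deliver 0→1: ·
after 16 — deliver 1→0: ·
after 17 — deliver 0→2: ·
after 18 — deliver 2→0: n0:foll/b6/[-]
after 19 — deliver 0→3: ·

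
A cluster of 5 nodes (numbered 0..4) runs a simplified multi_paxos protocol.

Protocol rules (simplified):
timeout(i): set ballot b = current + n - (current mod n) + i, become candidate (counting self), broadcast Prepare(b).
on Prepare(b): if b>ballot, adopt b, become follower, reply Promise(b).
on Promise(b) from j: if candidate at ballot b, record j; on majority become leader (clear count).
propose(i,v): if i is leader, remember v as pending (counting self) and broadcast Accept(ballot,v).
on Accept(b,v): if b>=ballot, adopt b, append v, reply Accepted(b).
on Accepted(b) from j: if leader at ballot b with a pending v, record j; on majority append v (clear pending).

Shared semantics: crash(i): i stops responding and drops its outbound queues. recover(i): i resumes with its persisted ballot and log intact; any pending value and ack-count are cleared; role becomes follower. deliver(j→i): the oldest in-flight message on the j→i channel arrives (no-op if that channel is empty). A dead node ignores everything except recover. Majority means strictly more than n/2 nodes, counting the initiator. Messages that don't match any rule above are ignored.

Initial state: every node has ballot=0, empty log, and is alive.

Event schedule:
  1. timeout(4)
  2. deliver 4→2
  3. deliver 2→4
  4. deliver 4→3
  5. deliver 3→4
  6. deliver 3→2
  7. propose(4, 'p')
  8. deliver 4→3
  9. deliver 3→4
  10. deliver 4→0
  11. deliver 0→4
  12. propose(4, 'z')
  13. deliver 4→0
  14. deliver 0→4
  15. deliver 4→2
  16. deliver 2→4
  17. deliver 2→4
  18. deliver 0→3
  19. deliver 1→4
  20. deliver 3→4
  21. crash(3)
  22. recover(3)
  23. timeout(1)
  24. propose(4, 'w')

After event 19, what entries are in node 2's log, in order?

step 1 timeout(4): 4={cand,b=9,log=-}
step 2 deliver 4→2: 2={foll,b=9,log=-}
step 3 deliver 2→4: —
step 4 deliver 4→3: 3={foll,b=9,log=-}
step 5 deliver 3→4: 4={lead,b=9,log=-}
step 6 deliver 3→2: —
step 7 propose(4,'p'): —
step 8 deliver 4→3: 3={foll,b=9,log=p}
step 9 deliver 3→4: —
step 10 deliver 4→0: 0={foll,b=9,log=-}
step 11 deliver 0→4: —
step 12 propose(4,'z'): —
step 13 deliver 4→0: 0={foll,b=9,log=p}
step 14 deliver 0→4: —
step 15 deliver 4→2: 2={foll,b=9,log=p}
step 16 deliver 2→4: 4={lead,b=9,log=z}
step 17 deliver 2→4: —
step 18 deliver 0→3: —
step 19 deliver 1→4: —

p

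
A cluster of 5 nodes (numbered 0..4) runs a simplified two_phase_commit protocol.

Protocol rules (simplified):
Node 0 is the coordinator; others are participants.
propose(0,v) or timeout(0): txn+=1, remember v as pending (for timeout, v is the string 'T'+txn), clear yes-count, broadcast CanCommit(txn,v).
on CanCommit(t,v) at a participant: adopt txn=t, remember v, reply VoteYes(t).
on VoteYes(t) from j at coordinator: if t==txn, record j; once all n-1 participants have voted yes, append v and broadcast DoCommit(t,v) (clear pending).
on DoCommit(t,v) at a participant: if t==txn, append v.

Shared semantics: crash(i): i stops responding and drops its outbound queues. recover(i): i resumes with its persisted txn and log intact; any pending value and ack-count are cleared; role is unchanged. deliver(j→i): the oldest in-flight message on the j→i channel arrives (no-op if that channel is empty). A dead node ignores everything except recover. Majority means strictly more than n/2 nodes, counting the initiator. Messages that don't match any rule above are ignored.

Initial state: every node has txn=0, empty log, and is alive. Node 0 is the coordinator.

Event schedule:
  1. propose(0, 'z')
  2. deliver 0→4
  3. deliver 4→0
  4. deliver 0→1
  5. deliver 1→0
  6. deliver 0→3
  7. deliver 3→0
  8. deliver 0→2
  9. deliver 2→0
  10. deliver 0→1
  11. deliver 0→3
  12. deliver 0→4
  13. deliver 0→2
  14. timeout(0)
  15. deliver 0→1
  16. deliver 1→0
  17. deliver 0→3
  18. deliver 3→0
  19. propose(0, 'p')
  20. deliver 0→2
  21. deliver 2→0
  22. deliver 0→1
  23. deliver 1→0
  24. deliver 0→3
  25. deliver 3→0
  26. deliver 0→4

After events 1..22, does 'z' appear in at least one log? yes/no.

after 1 — propose(0,'z'): n0:coor/t1/[-]
after 2 — deliver 0→4: n4:part/t1/[-]
after 3 — deliver 4→0: ·
after 4 — deliver 0→1: n1:part/t1/[-]
after 5 — deliver 1→0: ·
after 6 — deliver 0→3: n3:part/t1/[-]
after 7 — deliver 3→0: ·
after 8 — deliver 0→2: n2:part/t1/[-]
after 9 — deliver 2→0: n0:coor/t1/[z]
after 10 — deliver 0→1: n1:part/t1/[z]
after 11 — deliver 0→3: n3:part/t1/[z]
after 12 — deliver 0→4: n4:part/t1/[z]
after 13 — deliver 0→2: n2:part/t1/[z]
after 14 — timeout(0): n0:coor/t2/[z]
after 15 — deliver 0→1: n1:part/t2/[z]
after 16 — deliver 1→0: ·
after 17 — deliver 0→3: n3:part/t2/[z]
after 18 — deliver 3→0: ·
after 19 — propose(0,'p'): n0:coor/t3/[z]
after 20 — deliver 0→2: n2:part/t2/[z]
after 21 — deliver 2→0: ·
after 22 — deliver 0→1: n1:part/t3/[z]

yes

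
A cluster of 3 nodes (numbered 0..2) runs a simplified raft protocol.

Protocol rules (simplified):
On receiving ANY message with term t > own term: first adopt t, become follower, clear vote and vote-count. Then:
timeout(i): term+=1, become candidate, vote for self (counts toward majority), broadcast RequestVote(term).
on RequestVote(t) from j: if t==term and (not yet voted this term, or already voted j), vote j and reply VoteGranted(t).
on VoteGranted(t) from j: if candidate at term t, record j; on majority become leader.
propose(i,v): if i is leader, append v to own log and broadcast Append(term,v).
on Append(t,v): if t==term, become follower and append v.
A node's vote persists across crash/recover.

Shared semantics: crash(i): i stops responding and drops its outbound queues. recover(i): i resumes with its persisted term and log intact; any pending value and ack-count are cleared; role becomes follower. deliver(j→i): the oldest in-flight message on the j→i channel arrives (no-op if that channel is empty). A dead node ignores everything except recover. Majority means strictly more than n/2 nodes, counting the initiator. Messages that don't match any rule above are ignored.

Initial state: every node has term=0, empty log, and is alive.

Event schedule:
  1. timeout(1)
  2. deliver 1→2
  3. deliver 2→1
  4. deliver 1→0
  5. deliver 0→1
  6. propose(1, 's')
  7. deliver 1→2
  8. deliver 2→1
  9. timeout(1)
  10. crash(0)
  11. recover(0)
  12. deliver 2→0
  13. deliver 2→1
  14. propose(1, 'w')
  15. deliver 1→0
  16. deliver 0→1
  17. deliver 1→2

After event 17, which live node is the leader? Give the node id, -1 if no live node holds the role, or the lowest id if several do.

-1

e1 timeout(1): 1[cand,t=1,-]
e2 deliver 1→2: 2[foll,t=1,-]
e3 deliver 2→1: 1[lead,t=1,-]
e4 deliver 1→0: 0[foll,t=1,-]
e5 deliver 0→1: ·
e6 propose(1,'s'): 1[lead,t=1,s]
e7 deliver 1→2: 2[foll,t=1,s]
e8 deliver 2→1: ·
e9 timeout(1): 1[cand,t=2,s]
e10 crash(0): 0[✗foll,t=1,-]
e11 recover(0): 0[foll,t=1,-]
e12 deliver 2→0: ·
e13 deliver 2→1: ·
e14 propose(1,'w'): ·
e15 deliver 1→0: 0[foll,t=1,s]
e16 deliver 0→1: ·
e17 deliver 1→2: 2[foll,t=2,s]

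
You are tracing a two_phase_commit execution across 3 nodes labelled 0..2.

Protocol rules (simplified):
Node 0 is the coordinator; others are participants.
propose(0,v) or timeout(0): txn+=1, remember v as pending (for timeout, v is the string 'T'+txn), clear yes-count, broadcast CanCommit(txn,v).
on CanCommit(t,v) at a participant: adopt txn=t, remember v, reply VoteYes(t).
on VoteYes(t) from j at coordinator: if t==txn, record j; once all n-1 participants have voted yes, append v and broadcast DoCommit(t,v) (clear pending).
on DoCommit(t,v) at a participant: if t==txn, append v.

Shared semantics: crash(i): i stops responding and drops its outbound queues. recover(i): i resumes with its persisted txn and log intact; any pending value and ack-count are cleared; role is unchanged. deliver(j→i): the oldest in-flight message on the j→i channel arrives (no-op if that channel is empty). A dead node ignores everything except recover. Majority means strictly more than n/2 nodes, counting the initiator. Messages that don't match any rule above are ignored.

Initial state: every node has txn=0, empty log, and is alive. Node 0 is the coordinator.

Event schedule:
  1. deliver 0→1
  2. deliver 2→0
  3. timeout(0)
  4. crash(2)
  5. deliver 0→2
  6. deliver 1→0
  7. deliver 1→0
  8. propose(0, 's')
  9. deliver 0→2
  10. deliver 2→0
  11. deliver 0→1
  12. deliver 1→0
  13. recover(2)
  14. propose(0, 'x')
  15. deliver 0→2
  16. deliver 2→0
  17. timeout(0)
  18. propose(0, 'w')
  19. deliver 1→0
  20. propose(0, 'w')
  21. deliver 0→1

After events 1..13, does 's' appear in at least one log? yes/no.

no

1. deliver 0→1:  nop
2. deliver 2→0:  nop
3. timeout(0):  <0:coor t1 ->
4. crash(2):  <2:✗part t0 ->
5. deliver 0→2:  nop
6. deliver 1→0:  nop
7. deliver 1→0:  nop
8. propose(0,'s'):  <0:coor t2 ->
9. deliver 0→2:  nop
10. deliver 2→0:  nop
11. deliver 0→1:  <1:part t1 ->
12. deliver 1→0:  nop
13. recover(2):  <2:part t0 ->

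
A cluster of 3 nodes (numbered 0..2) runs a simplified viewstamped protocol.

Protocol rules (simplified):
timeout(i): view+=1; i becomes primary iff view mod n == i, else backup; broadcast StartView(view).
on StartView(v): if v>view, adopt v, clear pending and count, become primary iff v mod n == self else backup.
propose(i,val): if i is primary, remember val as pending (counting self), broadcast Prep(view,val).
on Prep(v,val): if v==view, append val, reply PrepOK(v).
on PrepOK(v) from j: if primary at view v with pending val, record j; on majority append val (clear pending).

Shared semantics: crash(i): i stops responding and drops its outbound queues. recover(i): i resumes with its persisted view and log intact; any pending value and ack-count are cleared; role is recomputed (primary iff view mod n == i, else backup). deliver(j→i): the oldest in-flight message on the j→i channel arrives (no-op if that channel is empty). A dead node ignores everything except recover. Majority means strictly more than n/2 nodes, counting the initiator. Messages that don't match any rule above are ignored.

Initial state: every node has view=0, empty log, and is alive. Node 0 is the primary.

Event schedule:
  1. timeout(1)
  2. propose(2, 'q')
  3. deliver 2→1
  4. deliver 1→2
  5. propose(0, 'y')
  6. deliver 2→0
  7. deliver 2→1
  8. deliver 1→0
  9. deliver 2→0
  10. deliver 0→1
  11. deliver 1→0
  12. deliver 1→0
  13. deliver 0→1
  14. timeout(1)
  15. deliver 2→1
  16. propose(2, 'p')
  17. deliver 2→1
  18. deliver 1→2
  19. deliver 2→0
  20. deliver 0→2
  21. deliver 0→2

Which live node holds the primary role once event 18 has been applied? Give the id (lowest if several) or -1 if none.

2

1. timeout(1):  <1:prim v1 ->
2. propose(2,'q'):  nop
3. deliver 2→1:  nop
4. deliver 1→2:  <2:back v1 ->
5. propose(0,'y'):  nop
6. deliver 2→0:  nop
7. deliver 2→1:  nop
8. deliver 1→0:  <0:back v1 ->
9. deliver 2→0:  nop
10. deliver 0→1:  nop
11. deliver 1→0:  nop
12. deliver 1→0:  nop
13. deliver 0→1:  nop
14. timeout(1):  <1:back v2 ->
15. deliver 2→1:  nop
16. propose(2,'p'):  nop
17. deliver 2→1:  nop
18. deliver 1→2:  <2:prim v2 ->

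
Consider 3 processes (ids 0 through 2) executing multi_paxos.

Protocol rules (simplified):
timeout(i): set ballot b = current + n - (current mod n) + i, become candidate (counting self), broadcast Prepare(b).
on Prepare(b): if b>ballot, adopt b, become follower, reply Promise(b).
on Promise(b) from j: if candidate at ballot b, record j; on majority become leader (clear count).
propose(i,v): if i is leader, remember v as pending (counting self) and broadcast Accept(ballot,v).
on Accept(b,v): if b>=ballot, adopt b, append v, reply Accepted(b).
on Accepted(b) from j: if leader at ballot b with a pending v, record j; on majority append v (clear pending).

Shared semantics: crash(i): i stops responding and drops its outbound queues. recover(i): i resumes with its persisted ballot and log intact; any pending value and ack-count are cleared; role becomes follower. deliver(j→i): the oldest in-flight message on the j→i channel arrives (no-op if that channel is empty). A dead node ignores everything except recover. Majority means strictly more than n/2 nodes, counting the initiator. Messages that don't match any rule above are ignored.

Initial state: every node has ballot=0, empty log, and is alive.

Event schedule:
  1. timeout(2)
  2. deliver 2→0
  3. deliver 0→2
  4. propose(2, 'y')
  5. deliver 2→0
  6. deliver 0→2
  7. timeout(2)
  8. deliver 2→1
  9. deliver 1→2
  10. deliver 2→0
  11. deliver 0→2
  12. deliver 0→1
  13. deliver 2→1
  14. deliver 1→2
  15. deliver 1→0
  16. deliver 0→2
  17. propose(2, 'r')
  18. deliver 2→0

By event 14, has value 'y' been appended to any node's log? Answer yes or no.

yes

1. timeout(2):  <2:cand b5 ->
2. deliver 2→0:  <0:foll b5 ->
3. deliver 0→2:  <2:lead b5 ->
4. propose(2,'y'):  nop
5. deliver 2→0:  <0:foll b5 y>
6. deliver 0→2:  <2:lead b5 y>
7. timeout(2):  <2:cand b8 y>
8. deliver 2→1:  <1:foll b5 ->
9. deliver 1→2:  nop
10. deliver 2→0:  <0:foll b8 y>
11. deliver 0→2:  <2:lead b8 y>
12. deliver 0→1:  nop
13. deliver 2→1:  <1:foll b5 y>
14. deliver 1→2:  nop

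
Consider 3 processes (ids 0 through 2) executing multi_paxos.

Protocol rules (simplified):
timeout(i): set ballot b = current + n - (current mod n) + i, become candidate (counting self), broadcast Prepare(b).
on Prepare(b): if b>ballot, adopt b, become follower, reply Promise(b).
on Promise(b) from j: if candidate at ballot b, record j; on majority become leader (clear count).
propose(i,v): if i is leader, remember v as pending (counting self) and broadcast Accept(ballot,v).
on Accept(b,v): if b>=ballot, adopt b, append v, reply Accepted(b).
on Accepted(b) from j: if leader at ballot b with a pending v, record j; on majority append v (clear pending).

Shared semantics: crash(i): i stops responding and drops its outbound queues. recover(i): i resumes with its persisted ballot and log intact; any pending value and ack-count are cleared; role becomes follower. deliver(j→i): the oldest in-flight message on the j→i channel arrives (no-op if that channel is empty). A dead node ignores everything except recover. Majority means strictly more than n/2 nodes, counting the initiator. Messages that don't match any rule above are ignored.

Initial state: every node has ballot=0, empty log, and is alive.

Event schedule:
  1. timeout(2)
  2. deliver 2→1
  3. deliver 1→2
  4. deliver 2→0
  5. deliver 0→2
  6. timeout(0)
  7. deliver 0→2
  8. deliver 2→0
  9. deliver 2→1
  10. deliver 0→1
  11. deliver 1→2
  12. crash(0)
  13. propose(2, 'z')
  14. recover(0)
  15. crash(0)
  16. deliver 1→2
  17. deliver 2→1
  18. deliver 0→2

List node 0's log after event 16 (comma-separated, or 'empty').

empty

e1 timeout(2): 2[cand,b=5,-]
e2 deliver 2→1: 1[foll,b=5,-]
e3 deliver 1→2: 2[lead,b=5,-]
e4 deliver 2→0: 0[foll,b=5,-]
e5 deliver 0→2: ·
e6 timeout(0): 0[cand,b=6,-]
e7 deliver 0→2: 2[foll,b=6,-]
e8 deliver 2→0: 0[lead,b=6,-]
e9 deliver 2→1: ·
e10 deliver 0→1: 1[foll,b=6,-]
e11 deliver 1→2: ·
e12 crash(0): 0[✗lead,b=6,-]
e13 propose(2,'z'): ·
e14 recover(0): 0[foll,b=6,-]
e15 crash(0): 0[✗foll,b=6,-]
e16 deliver 1→2: ·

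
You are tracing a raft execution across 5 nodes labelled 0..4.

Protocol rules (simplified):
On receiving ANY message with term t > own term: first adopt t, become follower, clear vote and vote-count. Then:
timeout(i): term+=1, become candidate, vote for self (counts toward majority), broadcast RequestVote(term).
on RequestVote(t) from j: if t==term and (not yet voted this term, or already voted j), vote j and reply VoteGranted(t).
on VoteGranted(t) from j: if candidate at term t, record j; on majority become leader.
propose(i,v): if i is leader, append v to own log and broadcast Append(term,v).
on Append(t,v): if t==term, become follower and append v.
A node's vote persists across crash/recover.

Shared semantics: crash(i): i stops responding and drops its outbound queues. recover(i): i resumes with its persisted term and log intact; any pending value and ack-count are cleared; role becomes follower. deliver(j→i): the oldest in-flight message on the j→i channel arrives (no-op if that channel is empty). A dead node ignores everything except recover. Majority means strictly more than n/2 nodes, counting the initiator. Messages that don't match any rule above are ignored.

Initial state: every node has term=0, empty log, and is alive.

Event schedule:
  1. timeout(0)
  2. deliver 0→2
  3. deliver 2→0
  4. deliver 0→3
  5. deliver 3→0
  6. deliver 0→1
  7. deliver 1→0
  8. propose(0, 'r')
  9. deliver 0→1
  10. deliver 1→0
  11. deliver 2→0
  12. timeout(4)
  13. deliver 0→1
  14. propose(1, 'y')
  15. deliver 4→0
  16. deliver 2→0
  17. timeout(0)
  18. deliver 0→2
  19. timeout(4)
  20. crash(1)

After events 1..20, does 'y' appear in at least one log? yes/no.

no

[1] timeout(0) → N0(cand t1 [-])
[2] deliver 0→2 → N2(foll t1 [-])
[3] deliver 2→0 → ∅
[4] deliver 0→3 → N3(foll t1 [-])
[5] deliver 3→0 → N0(lead t1 [-])
[6] deliver 0→1 → N1(foll t1 [-])
[7] deliver 1→0 → ∅
[8] propose(0,'r') → N0(lead t1 [r])
[9] deliver 0→1 → N1(foll t1 [r])
[10] deliver 1→0 → ∅
[11] deliver 2→0 → ∅
[12] timeout(4) → N4(cand t1 [-])
[13] deliver 0→1 → ∅
[14] propose(1,'y') → ∅
[15] deliver 4→0 → ∅
[16] deliver 2→0 → ∅
[17] timeout(0) → N0(cand t2 [r])
[18] deliver 0→2 → N2(foll t1 [r])
[19] timeout(4) → N4(cand t2 [-])
[20] crash(1) → N1(✗foll t1 [r])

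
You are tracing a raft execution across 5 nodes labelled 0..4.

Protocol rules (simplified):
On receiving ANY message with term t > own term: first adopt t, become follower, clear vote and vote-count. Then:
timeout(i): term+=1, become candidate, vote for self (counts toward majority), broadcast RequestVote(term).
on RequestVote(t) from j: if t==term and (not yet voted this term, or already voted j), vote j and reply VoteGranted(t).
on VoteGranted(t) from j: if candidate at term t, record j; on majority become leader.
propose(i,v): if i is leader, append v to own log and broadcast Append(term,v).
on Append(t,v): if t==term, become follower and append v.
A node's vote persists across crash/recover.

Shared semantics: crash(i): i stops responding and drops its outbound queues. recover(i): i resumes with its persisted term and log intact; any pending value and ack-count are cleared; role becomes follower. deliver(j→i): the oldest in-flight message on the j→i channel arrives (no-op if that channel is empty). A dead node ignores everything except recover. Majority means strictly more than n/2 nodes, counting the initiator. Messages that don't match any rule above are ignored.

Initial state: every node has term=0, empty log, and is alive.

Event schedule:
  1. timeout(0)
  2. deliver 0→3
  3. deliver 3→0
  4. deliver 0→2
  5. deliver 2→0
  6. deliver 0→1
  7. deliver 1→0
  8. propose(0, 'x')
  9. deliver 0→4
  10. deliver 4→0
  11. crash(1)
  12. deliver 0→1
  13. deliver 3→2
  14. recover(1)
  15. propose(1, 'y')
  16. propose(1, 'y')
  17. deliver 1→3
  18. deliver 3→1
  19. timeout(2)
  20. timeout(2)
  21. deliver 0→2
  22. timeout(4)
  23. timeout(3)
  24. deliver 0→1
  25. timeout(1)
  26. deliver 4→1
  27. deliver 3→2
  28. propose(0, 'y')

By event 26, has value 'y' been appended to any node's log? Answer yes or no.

[1] timeout(0) → N0(cand t1 [-])
[2] deliver 0→3 → N3(foll t1 [-])
[3] deliver 3→0 → ∅
[4] deliver 0→2 → N2(foll t1 [-])
[5] deliver 2→0 → N0(lead t1 [-])
[6] deliver 0→1 → N1(foll t1 [-])
[7] deliver 1→0 → ∅
[8] propose(0,'x') → N0(lead t1 [x])
[9] deliver 0→4 → N4(foll t1 [-])
[10] deliver 4→0 → ∅
[11] crash(1) → N1(✗foll t1 [-])
[12] deliver 0→1 → ∅
[13] deliver 3→2 → ∅
[14] recover(1) → N1(foll t1 [-])
[15] propose(1,'y') → ∅
[16] propose(1,'y') → ∅
[17] deliver 1→3 → ∅
[18] deliver 3→1 → ∅
[19] timeout(2) → N2(cand t2 [-])
[20] timeout(2) → N2(cand t3 [-])
[21] deliver 0→2 → ∅
[22] timeout(4) → N4(cand t2 [-])
[23] timeout(3) → N3(cand t2 [-])
[24] deliver 0→1 → N1(foll t1 [x])
[25] timeout(1) → N1(cand t2 [x])
[26] deliver 4→1 → ∅

no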